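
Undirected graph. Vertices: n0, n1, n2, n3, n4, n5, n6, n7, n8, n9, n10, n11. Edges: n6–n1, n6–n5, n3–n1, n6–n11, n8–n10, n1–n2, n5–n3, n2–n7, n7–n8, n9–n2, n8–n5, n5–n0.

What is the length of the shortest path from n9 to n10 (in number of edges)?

Distance 0: n9.
Distance 1: n2.
Distance 2: n1, n7.
Distance 3: n3, n6, n8.
Distance 4: n5, n10, n11 — contains n10.

4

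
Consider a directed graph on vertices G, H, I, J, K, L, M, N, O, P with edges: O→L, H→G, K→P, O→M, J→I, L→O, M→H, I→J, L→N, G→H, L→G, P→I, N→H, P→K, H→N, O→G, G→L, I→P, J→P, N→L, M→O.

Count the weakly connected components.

From G: component {G, H, L, M, N, O}.
From I: component {I, J, K, P}.
That's 2 components.

2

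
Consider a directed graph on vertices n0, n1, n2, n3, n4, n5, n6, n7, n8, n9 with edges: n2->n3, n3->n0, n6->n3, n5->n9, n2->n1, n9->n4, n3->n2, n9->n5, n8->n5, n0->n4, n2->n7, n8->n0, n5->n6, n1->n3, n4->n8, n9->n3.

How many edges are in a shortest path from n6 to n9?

6

Distance 0: n6.
Distance 1: n3.
Distance 2: n0, n2.
Distance 3: n1, n4, n7.
Distance 4: n8.
Distance 5: n5.
Distance 6: n9 — contains n9.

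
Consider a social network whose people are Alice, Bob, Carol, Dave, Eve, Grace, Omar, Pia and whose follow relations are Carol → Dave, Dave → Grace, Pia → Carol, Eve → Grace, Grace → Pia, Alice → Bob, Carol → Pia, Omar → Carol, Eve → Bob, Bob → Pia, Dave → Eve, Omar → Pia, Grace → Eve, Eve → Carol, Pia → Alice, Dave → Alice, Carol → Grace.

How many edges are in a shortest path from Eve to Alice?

3

Distance 0: Eve.
Distance 1: Bob, Carol, Grace.
Distance 2: Dave, Pia.
Distance 3: Alice — contains Alice.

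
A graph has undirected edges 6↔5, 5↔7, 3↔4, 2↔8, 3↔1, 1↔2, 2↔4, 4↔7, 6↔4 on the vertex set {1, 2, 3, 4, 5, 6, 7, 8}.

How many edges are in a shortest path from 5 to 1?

Distance 0: 5.
Distance 1: 6, 7.
Distance 2: 4.
Distance 3: 2, 3.
Distance 4: 1, 8 — contains 1.

4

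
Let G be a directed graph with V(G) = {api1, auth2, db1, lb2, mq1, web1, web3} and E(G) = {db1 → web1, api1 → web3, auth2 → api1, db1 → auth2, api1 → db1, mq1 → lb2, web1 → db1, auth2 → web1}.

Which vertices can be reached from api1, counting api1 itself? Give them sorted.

api1, auth2, db1, web1, web3

Start at api1.
Its neighbours: db1, web3.
Then their neighbours: auth2, web1.
Nothing further is reachable.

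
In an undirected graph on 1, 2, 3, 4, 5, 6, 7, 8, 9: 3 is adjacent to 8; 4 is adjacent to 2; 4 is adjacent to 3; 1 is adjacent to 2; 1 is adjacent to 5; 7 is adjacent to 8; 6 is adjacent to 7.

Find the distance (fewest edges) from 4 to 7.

3

Distance 0: 4.
Distance 1: 2, 3.
Distance 2: 1, 8.
Distance 3: 5, 7 — contains 7.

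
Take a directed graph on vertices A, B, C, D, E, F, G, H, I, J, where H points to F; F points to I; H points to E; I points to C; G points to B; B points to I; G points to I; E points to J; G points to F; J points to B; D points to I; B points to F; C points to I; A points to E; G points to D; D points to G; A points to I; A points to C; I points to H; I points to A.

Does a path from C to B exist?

Yes

Explore from C.
Distance 1: reach I.
Distance 2: reach A, H.
Distance 3: reach E, F.
Distance 4: reach J.
Distance 5: reach B.
Found B.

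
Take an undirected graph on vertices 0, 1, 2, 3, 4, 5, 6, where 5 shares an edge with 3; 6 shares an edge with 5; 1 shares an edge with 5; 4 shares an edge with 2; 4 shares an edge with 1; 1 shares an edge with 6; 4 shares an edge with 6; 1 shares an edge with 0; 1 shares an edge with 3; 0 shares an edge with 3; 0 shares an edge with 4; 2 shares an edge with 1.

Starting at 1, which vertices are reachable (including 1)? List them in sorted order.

0, 1, 2, 3, 4, 5, 6

Start at 1.
Its neighbours: 0, 2, 3, 4, 5, 6.
Every vertex is now reached.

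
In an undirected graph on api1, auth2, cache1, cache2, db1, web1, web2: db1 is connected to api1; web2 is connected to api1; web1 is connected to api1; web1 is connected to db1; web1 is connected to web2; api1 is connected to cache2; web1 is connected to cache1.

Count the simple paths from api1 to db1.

3

api1–db1
api1–web1–db1
api1–web2–web1–db1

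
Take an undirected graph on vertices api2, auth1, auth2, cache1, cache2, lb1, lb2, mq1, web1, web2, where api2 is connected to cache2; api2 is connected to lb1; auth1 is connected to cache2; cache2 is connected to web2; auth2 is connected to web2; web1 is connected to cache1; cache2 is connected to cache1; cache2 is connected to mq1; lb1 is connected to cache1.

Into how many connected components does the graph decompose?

From api2: component {api2, auth1, auth2, cache1, cache2, lb1, mq1, web1, web2}.
From lb2: component {lb2}.
That's 2 components.

2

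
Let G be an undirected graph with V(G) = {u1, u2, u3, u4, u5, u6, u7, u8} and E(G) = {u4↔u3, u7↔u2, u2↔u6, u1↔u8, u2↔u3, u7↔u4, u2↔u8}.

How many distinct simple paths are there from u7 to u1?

u7–u2–u8–u1
u7–u4–u3–u2–u8–u1

2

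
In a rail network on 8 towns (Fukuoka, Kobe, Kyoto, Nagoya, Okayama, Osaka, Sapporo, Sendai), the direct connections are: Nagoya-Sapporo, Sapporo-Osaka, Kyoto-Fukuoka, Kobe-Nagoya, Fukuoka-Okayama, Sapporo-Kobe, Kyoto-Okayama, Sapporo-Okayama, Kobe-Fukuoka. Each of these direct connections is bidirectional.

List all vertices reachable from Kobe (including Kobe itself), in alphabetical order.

Fukuoka, Kobe, Kyoto, Nagoya, Okayama, Osaka, Sapporo

Start at Kobe.
Its neighbours: Fukuoka, Nagoya, Sapporo.
Then their neighbours: Kyoto, Okayama, Osaka.
Nothing further is reachable.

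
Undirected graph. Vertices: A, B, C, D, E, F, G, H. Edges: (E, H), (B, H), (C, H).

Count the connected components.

From A: component {A}.
From B: component {B, C, E, H}.
From D: component {D}.
From F: component {F}.
From G: component {G}.
That's 5 components.

5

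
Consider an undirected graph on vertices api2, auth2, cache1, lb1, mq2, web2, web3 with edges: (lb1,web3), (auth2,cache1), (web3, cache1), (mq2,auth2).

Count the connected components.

3

From api2: component {api2}.
From auth2: component {auth2, cache1, lb1, mq2, web3}.
From web2: component {web2}.
That's 3 components.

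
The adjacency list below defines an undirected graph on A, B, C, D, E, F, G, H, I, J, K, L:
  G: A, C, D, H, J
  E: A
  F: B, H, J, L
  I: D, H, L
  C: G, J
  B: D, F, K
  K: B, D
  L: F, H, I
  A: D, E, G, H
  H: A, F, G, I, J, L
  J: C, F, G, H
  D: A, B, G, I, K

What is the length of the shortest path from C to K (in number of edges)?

Distance 0: C.
Distance 1: G, J.
Distance 2: A, D, F, H.
Distance 3: B, E, I, K, L — contains K.

3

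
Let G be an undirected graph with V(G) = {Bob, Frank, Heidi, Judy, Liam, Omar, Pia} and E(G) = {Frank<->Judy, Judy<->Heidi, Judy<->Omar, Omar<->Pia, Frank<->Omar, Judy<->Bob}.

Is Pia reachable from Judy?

Yes

Explore from Judy.
Distance 1: reach Bob, Frank, Heidi, Omar.
Distance 2: reach Pia.
Found Pia.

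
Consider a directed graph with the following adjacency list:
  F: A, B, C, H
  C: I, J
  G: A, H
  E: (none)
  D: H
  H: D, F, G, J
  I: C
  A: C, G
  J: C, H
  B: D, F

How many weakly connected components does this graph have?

2

From A: component {A, B, C, D, F, G, H, I, J}.
From E: component {E}.
That's 2 components.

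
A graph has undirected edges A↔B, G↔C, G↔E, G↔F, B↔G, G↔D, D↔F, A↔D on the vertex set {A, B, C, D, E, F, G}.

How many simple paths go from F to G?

3

F–D–A–B–G
F–D–G
F–G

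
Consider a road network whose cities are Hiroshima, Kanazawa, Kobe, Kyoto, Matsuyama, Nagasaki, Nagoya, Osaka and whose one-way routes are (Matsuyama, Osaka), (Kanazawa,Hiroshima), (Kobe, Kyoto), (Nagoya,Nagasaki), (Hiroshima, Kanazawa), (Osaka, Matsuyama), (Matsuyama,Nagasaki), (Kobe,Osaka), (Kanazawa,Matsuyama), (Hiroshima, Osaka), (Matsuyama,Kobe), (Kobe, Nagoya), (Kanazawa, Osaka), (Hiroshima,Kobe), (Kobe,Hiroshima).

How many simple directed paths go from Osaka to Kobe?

1

Osaka→Matsuyama→Kobe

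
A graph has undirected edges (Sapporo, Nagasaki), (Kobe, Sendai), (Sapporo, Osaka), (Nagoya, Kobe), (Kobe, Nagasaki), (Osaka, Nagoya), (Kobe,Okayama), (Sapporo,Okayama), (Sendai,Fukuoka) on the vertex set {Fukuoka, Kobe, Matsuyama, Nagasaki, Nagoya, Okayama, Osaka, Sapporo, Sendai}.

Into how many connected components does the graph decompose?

From Fukuoka: component {Fukuoka, Kobe, Nagasaki, Nagoya, Okayama, Osaka, Sapporo, Sendai}.
From Matsuyama: component {Matsuyama}.
That's 2 components.

2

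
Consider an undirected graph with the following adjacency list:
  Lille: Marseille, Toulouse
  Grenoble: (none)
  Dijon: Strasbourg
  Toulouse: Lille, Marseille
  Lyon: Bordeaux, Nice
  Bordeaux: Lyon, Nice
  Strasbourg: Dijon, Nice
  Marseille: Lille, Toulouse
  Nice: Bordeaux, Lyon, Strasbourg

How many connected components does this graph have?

3

From Bordeaux: component {Bordeaux, Dijon, Lyon, Nice, Strasbourg}.
From Grenoble: component {Grenoble}.
From Lille: component {Lille, Marseille, Toulouse}.
That's 3 components.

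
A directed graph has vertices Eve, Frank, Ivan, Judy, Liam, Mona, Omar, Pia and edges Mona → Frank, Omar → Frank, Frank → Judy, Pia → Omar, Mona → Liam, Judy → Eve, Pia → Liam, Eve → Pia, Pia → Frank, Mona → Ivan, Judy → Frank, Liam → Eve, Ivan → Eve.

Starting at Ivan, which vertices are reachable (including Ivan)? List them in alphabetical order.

Eve, Frank, Ivan, Judy, Liam, Omar, Pia

Start at Ivan.
Its neighbours: Eve.
Then their neighbours: Pia.
Then next layer: Frank, Liam, Omar.
Then next layer: Judy.
Nothing further is reachable.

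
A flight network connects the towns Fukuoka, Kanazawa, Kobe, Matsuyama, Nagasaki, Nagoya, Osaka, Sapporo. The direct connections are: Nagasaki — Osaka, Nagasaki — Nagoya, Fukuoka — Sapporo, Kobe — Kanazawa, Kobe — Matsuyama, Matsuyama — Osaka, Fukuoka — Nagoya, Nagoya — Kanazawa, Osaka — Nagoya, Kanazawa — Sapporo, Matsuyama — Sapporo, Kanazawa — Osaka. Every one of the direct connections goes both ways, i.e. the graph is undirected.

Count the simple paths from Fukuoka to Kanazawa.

12

Fukuoka–Nagoya–Kanazawa
Fukuoka–Nagoya–Nagasaki–Osaka–Kanazawa
Fukuoka–Nagoya–Nagasaki–Osaka–Matsuyama–Kobe–Kanazawa
Fukuoka–Nagoya–Nagasaki–Osaka–Matsuyama–Sapporo–Kanazawa
Fukuoka–Nagoya–Osaka–Kanazawa
Fukuoka–Nagoya–Osaka–Matsuyama–Kobe–Kanazawa
Fukuoka–Nagoya–Osaka–Matsuyama–Sapporo–Kanazawa
Fukuoka–Sapporo–Kanazawa
Fukuoka–Sapporo–Matsuyama–Kobe–Kanazawa
Fukuoka–Sapporo–Matsuyama–Osaka–Kanazawa
Fukuoka–Sapporo–Matsuyama–Osaka–Nagasaki–Nagoya–Kanazawa
Fukuoka–Sapporo–Matsuyama–Osaka–Nagoya–Kanazawa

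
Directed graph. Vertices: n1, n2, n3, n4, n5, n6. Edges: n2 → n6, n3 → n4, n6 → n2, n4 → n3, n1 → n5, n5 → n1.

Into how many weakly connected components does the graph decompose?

From n1: component {n1, n5}.
From n2: component {n2, n6}.
From n3: component {n3, n4}.
That's 3 components.

3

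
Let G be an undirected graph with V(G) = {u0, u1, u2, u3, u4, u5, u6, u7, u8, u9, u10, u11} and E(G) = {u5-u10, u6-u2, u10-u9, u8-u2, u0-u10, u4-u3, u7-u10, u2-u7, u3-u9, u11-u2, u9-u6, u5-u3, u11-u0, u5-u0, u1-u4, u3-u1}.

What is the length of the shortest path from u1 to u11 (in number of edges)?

Distance 0: u1.
Distance 1: u3, u4.
Distance 2: u5, u9.
Distance 3: u0, u6, u10.
Distance 4: u2, u7, u11 — contains u11.

4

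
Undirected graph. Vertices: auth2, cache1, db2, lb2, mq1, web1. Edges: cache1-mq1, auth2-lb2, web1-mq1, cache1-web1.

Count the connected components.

From auth2: component {auth2, lb2}.
From cache1: component {cache1, mq1, web1}.
From db2: component {db2}.
That's 3 components.

3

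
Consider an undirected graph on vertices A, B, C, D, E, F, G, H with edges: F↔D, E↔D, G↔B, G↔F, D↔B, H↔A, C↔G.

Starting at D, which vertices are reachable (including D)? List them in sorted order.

B, C, D, E, F, G

Start at D.
Its neighbours: B, E, F.
Then their neighbours: G.
Then next layer: C.
Nothing further is reachable.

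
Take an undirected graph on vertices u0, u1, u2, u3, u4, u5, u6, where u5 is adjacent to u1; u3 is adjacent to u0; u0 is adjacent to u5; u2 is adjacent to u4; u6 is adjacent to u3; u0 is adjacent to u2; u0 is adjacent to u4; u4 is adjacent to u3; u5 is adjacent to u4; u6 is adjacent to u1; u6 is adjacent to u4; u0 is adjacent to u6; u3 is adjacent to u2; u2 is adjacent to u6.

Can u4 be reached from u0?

Yes

Explore from u0.
Distance 1: reach u2, u3, u4, u5, u6.
Found u4.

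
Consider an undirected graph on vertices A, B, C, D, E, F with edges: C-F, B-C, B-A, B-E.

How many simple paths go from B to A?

B–A

1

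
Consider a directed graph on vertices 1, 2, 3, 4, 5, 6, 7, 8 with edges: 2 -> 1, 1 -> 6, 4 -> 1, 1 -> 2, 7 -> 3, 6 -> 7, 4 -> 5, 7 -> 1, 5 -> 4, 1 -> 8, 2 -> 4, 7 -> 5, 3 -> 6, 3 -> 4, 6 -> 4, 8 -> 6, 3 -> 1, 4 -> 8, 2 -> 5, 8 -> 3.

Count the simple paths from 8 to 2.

10

8→3→1→2
8→3→4→1→2
8→3→6→4→1→2
8→3→6→7→1→2
8→3→6→7→5→4→1→2
8→6→4→1→2
8→6→7→1→2
8→6→7→3→1→2
8→6→7→3→4→1→2
8→6→7→5→4→1→2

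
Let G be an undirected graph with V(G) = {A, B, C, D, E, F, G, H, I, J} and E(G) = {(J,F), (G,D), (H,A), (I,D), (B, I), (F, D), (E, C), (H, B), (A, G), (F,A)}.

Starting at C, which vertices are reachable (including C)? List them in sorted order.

C, E

Start at C.
Its neighbours: E.
Nothing further is reachable.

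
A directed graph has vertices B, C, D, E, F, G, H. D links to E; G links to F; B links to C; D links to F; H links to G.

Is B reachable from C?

No

C has no outgoing edges, so nothing is reachable from it.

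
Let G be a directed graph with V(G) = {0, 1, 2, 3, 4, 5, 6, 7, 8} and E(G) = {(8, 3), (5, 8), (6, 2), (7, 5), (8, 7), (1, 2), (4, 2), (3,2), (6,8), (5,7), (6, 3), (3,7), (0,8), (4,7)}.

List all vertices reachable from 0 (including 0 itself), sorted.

Start at 0.
Its neighbours: 8.
Then their neighbours: 3, 7.
Then next layer: 2, 5.
Nothing further is reachable.

0, 2, 3, 5, 7, 8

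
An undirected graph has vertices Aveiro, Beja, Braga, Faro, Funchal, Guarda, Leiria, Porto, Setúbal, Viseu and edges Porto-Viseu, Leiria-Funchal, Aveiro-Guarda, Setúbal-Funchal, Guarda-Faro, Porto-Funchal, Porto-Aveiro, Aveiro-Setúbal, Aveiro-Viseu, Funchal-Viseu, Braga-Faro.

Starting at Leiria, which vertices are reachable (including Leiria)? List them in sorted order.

Aveiro, Braga, Faro, Funchal, Guarda, Leiria, Porto, Setúbal, Viseu

Start at Leiria.
Its neighbours: Funchal.
Then their neighbours: Porto, Setúbal, Viseu.
Then next layer: Aveiro.
Then next layer: Guarda.
Then next layer: Faro.
Then next layer: Braga.
Nothing further is reachable.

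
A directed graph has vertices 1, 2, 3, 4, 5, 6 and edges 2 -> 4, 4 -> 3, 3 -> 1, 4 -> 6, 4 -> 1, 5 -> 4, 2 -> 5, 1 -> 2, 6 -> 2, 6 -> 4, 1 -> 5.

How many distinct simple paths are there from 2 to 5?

3

2→4→1→5
2→4→3→1→5
2→5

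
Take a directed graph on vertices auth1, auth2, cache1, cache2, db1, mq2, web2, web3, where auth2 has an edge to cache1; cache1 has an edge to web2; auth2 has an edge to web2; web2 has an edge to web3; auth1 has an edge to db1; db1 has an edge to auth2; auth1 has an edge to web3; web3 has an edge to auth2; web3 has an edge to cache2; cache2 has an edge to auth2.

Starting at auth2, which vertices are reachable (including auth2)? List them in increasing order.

auth2, cache1, cache2, web2, web3

Start at auth2.
Its neighbours: cache1, web2.
Then their neighbours: web3.
Then next layer: cache2.
Nothing further is reachable.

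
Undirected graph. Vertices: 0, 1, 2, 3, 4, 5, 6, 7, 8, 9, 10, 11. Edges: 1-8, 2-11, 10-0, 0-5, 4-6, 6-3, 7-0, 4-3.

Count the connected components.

From 0: component {0, 5, 7, 10}.
From 1: component {1, 8}.
From 2: component {2, 11}.
From 3: component {3, 4, 6}.
From 9: component {9}.
That's 5 components.

5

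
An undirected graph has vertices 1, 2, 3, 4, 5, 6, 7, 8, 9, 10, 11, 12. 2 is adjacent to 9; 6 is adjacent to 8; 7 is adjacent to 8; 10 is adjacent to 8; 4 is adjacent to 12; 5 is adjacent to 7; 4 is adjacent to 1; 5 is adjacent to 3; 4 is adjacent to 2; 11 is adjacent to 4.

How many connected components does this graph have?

From 1: component {1, 2, 4, 9, 11, 12}.
From 3: component {3, 5, 6, 7, 8, 10}.
That's 2 components.

2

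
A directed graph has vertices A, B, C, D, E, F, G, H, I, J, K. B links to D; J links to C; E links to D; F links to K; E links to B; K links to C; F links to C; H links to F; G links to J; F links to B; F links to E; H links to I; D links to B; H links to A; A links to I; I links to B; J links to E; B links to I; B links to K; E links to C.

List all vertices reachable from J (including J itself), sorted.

B, C, D, E, I, J, K

Start at J.
Its neighbours: C, E.
Then their neighbours: B, D.
Then next layer: I, K.
Nothing further is reachable.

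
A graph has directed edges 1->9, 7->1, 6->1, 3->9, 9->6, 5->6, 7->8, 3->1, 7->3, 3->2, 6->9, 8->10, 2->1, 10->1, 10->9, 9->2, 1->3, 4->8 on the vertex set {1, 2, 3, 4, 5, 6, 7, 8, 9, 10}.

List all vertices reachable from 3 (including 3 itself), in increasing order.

Start at 3.
Its neighbours: 1, 2, 9.
Then their neighbours: 6.
Nothing further is reachable.

1, 2, 3, 6, 9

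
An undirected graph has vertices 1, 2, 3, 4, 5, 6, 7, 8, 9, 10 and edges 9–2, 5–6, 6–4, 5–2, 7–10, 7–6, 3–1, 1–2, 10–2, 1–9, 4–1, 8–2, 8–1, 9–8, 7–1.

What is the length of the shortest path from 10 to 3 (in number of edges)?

Distance 0: 10.
Distance 1: 2, 7.
Distance 2: 1, 5, 6, 8, 9.
Distance 3: 3, 4 — contains 3.

3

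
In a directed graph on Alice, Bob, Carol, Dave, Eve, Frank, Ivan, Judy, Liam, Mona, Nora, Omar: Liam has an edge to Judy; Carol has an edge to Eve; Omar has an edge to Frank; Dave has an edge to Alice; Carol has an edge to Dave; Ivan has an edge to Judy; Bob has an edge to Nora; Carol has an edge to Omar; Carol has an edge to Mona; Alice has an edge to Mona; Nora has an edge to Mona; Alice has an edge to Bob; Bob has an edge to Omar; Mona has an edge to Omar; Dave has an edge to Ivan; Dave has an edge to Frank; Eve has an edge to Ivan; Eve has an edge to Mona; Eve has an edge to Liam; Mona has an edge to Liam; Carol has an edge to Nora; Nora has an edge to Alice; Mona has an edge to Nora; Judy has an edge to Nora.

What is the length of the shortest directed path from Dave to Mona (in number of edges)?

2

Distance 0: Dave.
Distance 1: Alice, Frank, Ivan.
Distance 2: Bob, Judy, Mona — contains Mona.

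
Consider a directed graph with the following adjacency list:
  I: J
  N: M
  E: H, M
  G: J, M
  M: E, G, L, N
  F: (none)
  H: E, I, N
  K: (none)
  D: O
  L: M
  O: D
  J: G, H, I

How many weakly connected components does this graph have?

From D: component {D, O}.
From E: component {E, G, H, I, J, L, M, N}.
From F: component {F}.
From K: component {K}.
That's 4 components.

4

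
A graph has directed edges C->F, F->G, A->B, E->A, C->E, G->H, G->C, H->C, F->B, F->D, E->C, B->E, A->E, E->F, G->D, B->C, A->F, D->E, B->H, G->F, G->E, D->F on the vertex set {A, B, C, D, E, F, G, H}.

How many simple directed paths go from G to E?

G→C→E
G→C→F→B→E
G→C→F→D→E
G→D→E
G→D→F→B→C→E
G→D→F→B→E
G→D→F→B→H→C→E
G→E
G→F→B→C→E
G→F→B→E
G→F→B→H→C→E
G→F→D→E
G→H→C→E
G→H→C→F→B→E
G→H→C→F→D→E

15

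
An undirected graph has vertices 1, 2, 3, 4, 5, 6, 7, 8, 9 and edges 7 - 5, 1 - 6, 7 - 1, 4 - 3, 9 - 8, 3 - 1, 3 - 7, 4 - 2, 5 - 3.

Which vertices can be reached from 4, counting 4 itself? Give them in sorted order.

1, 2, 3, 4, 5, 6, 7

Start at 4.
Its neighbours: 2, 3.
Then their neighbours: 1, 5, 7.
Then next layer: 6.
Nothing further is reachable.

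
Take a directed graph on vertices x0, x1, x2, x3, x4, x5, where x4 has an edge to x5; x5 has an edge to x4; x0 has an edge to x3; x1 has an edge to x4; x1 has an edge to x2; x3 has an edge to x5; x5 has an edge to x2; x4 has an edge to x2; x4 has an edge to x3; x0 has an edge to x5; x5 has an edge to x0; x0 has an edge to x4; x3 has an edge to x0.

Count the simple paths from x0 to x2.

x0→x3→x5→x2
x0→x3→x5→x4→x2
x0→x4→x2
x0→x4→x3→x5→x2
x0→x4→x5→x2
x0→x5→x2
x0→x5→x4→x2

7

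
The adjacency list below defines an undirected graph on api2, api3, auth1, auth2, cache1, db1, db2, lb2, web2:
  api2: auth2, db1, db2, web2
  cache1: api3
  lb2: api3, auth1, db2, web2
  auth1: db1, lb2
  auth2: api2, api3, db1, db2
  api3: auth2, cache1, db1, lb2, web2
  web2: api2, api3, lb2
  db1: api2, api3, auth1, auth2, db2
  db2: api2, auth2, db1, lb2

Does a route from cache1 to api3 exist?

Explore from cache1.
Distance 1: reach api3.
Found api3.

Yes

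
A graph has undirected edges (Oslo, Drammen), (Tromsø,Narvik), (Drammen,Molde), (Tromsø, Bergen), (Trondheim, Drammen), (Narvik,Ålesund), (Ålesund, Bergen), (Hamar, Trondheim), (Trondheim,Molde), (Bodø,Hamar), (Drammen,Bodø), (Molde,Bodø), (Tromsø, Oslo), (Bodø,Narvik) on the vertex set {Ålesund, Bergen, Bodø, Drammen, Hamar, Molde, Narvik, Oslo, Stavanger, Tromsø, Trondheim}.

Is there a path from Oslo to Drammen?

Yes

Explore from Oslo.
Distance 1: reach Drammen, Tromsø.
Found Drammen.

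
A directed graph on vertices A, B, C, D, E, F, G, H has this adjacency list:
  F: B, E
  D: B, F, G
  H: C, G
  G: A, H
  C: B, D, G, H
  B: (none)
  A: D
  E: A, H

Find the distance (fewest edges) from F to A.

Distance 0: F.
Distance 1: B, E.
Distance 2: A, H — contains A.

2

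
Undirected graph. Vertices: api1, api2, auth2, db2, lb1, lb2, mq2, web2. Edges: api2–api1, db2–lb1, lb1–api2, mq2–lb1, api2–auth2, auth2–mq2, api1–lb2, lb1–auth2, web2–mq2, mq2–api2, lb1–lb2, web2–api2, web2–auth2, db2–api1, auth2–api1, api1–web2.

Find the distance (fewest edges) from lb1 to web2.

Distance 0: lb1.
Distance 1: api2, auth2, db2, lb2, mq2.
Distance 2: api1, web2 — contains web2.

2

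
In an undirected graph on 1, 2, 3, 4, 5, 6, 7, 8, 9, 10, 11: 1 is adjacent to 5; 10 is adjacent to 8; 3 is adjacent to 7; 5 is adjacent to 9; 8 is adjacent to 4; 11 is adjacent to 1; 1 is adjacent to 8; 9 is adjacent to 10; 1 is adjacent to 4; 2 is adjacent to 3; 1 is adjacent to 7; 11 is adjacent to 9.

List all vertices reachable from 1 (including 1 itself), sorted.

Start at 1.
Its neighbours: 4, 5, 7, 8, 11.
Then their neighbours: 3, 9, 10.
Then next layer: 2.
Nothing further is reachable.

1, 2, 3, 4, 5, 7, 8, 9, 10, 11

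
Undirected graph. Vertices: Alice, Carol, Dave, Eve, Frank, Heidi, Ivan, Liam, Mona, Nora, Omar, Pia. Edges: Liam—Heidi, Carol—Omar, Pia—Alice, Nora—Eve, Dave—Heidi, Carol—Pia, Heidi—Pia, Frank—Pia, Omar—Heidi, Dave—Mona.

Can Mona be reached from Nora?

No

Explore from Nora.
Distance 1: reach Eve.
The search is exhausted without reaching Mona; it lies in a different component.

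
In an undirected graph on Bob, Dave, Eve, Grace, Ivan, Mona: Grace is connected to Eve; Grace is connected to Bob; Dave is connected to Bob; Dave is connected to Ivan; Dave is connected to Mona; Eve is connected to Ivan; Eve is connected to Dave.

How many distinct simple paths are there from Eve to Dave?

Eve–Dave
Eve–Grace–Bob–Dave
Eve–Ivan–Dave

3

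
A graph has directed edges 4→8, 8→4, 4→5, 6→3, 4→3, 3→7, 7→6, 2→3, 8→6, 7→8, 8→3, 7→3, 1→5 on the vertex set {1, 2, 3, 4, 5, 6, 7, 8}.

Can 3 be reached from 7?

Yes

Explore from 7.
Distance 1: reach 3, 6, 8.
Found 3.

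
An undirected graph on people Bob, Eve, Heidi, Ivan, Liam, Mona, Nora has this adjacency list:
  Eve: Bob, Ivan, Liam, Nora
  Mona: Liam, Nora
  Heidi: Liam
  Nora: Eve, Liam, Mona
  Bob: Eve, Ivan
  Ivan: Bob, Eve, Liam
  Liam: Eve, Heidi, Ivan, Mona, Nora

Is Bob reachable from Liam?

Yes

Explore from Liam.
Distance 1: reach Eve, Heidi, Ivan, Mona, Nora.
Distance 2: reach Bob.
Found Bob.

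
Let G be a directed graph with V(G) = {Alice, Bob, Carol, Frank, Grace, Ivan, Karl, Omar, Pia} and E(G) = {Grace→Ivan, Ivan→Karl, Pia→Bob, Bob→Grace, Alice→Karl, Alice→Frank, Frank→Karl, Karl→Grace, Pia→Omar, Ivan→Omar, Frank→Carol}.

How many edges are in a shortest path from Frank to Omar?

Distance 0: Frank.
Distance 1: Carol, Karl.
Distance 2: Grace.
Distance 3: Ivan.
Distance 4: Omar — contains Omar.

4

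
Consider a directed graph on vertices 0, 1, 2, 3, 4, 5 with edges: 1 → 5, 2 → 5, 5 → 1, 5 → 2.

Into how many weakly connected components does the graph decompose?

4

From 0: component {0}.
From 1: component {1, 2, 5}.
From 3: component {3}.
From 4: component {4}.
That's 4 components.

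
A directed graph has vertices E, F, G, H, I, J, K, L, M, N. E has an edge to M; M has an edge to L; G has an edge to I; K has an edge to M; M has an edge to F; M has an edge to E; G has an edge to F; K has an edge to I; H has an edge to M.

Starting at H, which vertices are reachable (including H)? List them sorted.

Start at H.
Its neighbours: M.
Then their neighbours: E, F, L.
Nothing further is reachable.

E, F, H, L, M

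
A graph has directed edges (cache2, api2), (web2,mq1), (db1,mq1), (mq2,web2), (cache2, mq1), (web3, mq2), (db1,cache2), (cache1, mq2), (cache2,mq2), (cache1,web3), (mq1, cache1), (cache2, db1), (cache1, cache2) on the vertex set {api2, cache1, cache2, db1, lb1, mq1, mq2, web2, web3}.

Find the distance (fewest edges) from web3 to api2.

6

Distance 0: web3.
Distance 1: mq2.
Distance 2: web2.
Distance 3: mq1.
Distance 4: cache1.
Distance 5: cache2.
Distance 6: api2, db1 — contains api2.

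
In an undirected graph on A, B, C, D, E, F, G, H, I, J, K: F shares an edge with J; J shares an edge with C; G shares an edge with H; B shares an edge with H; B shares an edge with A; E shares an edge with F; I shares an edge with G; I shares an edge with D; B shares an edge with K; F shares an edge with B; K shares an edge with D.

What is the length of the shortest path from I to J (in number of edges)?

Distance 0: I.
Distance 1: D, G.
Distance 2: H, K.
Distance 3: B.
Distance 4: A, F.
Distance 5: E, J — contains J.

5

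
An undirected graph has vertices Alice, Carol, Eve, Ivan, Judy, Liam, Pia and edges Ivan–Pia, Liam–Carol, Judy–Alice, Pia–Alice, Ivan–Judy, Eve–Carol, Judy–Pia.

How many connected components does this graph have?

2

From Alice: component {Alice, Ivan, Judy, Pia}.
From Carol: component {Carol, Eve, Liam}.
That's 2 components.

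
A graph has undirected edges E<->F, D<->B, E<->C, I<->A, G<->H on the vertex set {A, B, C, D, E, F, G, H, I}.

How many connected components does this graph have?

From A: component {A, I}.
From B: component {B, D}.
From C: component {C, E, F}.
From G: component {G, H}.
That's 4 components.

4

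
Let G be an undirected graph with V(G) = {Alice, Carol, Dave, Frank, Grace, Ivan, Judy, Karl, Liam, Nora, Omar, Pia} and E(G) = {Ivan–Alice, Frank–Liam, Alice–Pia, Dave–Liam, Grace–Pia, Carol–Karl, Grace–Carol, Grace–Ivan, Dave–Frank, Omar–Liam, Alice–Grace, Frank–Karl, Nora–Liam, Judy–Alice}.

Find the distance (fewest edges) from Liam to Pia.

5

Distance 0: Liam.
Distance 1: Dave, Frank, Nora, Omar.
Distance 2: Karl.
Distance 3: Carol.
Distance 4: Grace.
Distance 5: Alice, Ivan, Pia — contains Pia.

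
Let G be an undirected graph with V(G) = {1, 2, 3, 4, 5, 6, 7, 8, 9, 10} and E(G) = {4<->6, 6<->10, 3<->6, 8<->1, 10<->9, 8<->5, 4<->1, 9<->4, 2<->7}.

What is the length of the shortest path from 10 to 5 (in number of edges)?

Distance 0: 10.
Distance 1: 6, 9.
Distance 2: 3, 4.
Distance 3: 1.
Distance 4: 8.
Distance 5: 5 — contains 5.

5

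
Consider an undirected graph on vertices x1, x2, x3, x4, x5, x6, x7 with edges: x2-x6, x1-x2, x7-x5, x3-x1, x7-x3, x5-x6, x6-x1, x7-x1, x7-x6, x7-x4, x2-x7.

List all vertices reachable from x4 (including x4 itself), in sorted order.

x1, x2, x3, x4, x5, x6, x7

Start at x4.
Its neighbours: x7.
Then their neighbours: x1, x2, x3, x5, x6.
Every vertex is now reached.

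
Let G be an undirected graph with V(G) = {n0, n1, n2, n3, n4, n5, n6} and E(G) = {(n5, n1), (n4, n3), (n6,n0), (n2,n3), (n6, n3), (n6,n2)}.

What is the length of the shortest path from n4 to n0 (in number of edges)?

Distance 0: n4.
Distance 1: n3.
Distance 2: n2, n6.
Distance 3: n0 — contains n0.

3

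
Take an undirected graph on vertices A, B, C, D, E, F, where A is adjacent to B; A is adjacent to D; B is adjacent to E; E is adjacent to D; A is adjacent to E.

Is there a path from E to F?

Explore from E.
Distance 1: reach A, B, D.
The search is exhausted without reaching F; it lies in a different component.

No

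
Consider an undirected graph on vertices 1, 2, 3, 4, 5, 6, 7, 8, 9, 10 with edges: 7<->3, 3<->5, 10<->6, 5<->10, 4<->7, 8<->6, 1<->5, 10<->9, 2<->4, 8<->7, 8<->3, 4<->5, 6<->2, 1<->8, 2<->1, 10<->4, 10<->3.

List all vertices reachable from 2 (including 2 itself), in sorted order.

Start at 2.
Its neighbours: 1, 4, 6.
Then their neighbours: 5, 7, 8, 10.
Then next layer: 3, 9.
Every vertex is now reached.

1, 2, 3, 4, 5, 6, 7, 8, 9, 10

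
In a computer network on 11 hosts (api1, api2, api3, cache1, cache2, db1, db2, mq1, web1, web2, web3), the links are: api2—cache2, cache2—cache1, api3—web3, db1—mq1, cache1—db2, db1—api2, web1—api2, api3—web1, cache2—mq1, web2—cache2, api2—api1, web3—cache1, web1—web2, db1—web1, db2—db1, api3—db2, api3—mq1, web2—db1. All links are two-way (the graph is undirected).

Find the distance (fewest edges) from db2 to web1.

Distance 0: db2.
Distance 1: api3, cache1, db1.
Distance 2: api2, cache2, mq1, web1, web2, web3 — contains web1.

2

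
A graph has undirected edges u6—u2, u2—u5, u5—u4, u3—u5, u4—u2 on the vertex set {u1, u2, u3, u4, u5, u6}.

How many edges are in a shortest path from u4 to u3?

2

Distance 0: u4.
Distance 1: u2, u5.
Distance 2: u3, u6 — contains u3.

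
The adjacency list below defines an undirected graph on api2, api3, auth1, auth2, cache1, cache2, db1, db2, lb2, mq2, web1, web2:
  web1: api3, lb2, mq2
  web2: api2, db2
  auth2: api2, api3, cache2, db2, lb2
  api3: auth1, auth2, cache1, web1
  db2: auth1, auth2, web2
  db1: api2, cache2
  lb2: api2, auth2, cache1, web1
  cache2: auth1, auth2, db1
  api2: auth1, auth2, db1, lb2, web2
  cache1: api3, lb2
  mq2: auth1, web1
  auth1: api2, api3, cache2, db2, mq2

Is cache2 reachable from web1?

Yes

Explore from web1.
Distance 1: reach api3, lb2, mq2.
Distance 2: reach api2, auth1, auth2, cache1.
Distance 3: reach cache2, db1, db2, web2.
Found cache2.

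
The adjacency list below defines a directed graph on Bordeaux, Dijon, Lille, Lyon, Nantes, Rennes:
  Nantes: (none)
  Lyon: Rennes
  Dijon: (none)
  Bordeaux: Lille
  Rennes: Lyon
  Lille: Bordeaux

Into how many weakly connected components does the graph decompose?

From Bordeaux: component {Bordeaux, Lille}.
From Dijon: component {Dijon}.
From Lyon: component {Lyon, Rennes}.
From Nantes: component {Nantes}.
That's 4 components.

4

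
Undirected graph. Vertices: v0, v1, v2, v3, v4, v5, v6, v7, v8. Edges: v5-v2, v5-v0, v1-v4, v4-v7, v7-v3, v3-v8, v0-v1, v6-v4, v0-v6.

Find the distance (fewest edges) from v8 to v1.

4

Distance 0: v8.
Distance 1: v3.
Distance 2: v7.
Distance 3: v4.
Distance 4: v1, v6 — contains v1.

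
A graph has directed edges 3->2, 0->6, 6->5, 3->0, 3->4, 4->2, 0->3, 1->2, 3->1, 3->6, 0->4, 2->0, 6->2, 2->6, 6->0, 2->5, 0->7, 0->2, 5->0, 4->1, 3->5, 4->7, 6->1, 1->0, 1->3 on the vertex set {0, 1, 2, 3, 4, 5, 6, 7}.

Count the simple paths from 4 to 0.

22

4→1→0
4→1→2→0
4→1→2→5→0
4→1→2→6→0
4→1→2→6→5→0
4→1→3→0
4→1→3→2→0
4→1→3→2→5→0
... and 14 more.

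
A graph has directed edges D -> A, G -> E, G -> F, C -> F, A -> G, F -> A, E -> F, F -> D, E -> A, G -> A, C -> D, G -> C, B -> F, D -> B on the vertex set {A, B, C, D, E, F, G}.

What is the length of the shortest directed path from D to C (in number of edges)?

Distance 0: D.
Distance 1: A, B.
Distance 2: F, G.
Distance 3: C, E — contains C.

3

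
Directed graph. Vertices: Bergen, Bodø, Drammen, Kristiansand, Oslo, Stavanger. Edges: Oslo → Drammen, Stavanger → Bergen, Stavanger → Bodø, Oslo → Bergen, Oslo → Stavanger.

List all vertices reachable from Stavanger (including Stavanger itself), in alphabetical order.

Start at Stavanger.
Its neighbours: Bergen, Bodø.
Nothing further is reachable.

Bergen, Bodø, Stavanger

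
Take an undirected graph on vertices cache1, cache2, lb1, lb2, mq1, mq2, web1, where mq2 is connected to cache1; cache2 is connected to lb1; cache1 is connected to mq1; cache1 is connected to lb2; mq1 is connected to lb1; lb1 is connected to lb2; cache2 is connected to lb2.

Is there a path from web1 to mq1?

No

web1 has no edges, so nothing is reachable from it.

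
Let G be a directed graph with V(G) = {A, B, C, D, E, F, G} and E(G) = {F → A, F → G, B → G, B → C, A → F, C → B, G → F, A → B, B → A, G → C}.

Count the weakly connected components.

From A: component {A, B, C, F, G}.
From D: component {D}.
From E: component {E}.
That's 3 components.

3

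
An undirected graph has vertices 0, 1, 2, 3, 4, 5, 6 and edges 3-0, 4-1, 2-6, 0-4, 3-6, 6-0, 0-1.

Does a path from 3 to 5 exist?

Explore from 3.
Distance 1: reach 0, 6.
Distance 2: reach 1, 2, 4.
The search is exhausted without reaching 5; it lies in a different component.

No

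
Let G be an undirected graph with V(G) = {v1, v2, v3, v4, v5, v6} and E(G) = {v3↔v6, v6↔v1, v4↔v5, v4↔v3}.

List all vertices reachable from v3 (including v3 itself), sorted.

v1, v3, v4, v5, v6

Start at v3.
Its neighbours: v4, v6.
Then their neighbours: v1, v5.
Nothing further is reachable.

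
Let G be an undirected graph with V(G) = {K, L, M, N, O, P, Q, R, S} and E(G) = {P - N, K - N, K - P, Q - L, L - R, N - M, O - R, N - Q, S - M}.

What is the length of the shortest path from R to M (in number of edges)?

4

Distance 0: R.
Distance 1: L, O.
Distance 2: Q.
Distance 3: N.
Distance 4: K, M, P — contains M.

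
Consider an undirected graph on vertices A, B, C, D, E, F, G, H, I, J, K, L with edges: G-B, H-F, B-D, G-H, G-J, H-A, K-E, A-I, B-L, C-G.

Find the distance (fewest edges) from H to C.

Distance 0: H.
Distance 1: A, F, G.
Distance 2: B, C, I, J — contains C.

2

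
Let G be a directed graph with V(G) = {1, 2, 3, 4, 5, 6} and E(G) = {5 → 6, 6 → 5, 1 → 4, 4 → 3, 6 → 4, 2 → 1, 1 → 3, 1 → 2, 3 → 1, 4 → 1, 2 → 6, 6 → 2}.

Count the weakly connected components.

From 1: component {1, 2, 3, 4, 5, 6}.
That's 1 component.

1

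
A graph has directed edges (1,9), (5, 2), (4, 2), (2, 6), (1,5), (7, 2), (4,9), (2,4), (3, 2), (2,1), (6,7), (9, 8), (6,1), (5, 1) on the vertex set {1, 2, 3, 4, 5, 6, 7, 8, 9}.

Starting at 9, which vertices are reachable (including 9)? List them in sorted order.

Start at 9.
Its neighbours: 8.
Nothing further is reachable.

8, 9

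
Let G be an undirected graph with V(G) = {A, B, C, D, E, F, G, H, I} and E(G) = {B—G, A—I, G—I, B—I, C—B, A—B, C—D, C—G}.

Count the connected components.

4

From A: component {A, B, C, D, G, I}.
From E: component {E}.
From F: component {F}.
From H: component {H}.
That's 4 components.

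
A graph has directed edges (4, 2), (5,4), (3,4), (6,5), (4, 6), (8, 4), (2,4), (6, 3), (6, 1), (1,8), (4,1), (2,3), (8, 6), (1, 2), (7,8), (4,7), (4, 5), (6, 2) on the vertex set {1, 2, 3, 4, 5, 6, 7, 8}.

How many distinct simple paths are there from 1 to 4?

7

1→2→3→4
1→2→4
1→8→4
1→8→6→2→3→4
1→8→6→2→4
1→8→6→3→4
1→8→6→5→4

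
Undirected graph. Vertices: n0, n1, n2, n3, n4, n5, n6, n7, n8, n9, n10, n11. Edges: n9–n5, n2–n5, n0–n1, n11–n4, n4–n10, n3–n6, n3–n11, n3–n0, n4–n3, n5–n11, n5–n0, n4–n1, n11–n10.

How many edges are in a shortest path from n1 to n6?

3

Distance 0: n1.
Distance 1: n0, n4.
Distance 2: n3, n5, n10, n11.
Distance 3: n2, n6, n9 — contains n6.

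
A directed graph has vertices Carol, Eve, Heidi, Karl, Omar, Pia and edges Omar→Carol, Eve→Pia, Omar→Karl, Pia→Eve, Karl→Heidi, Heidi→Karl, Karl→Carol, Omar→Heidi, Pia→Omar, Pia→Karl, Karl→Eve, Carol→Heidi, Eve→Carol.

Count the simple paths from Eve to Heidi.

Eve→Carol→Heidi
Eve→Pia→Karl→Carol→Heidi
Eve→Pia→Karl→Heidi
Eve→Pia→Omar→Carol→Heidi
Eve→Pia→Omar→Heidi
Eve→Pia→Omar→Karl→Carol→Heidi
Eve→Pia→Omar→Karl→Heidi

7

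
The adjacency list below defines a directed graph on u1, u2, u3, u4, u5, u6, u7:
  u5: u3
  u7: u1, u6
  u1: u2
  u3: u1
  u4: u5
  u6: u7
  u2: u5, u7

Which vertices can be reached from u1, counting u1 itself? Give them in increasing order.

u1, u2, u3, u5, u6, u7

Start at u1.
Its neighbours: u2.
Then their neighbours: u5, u7.
Then next layer: u3, u6.
Nothing further is reachable.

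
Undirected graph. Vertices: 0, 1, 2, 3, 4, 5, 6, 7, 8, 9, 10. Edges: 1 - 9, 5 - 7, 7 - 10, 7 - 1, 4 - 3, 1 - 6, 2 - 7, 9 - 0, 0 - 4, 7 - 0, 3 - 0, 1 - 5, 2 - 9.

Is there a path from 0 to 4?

Yes

Explore from 0.
Distance 1: reach 3, 4, 7, 9.
Found 4.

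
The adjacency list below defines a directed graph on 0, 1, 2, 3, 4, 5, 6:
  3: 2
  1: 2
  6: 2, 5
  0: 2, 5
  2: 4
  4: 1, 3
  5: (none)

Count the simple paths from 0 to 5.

1

0→5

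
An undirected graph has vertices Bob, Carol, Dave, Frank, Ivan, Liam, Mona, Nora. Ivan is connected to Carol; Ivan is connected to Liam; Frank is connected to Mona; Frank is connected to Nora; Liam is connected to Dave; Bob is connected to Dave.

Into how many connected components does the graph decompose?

From Bob: component {Bob, Carol, Dave, Ivan, Liam}.
From Frank: component {Frank, Mona, Nora}.
That's 2 components.

2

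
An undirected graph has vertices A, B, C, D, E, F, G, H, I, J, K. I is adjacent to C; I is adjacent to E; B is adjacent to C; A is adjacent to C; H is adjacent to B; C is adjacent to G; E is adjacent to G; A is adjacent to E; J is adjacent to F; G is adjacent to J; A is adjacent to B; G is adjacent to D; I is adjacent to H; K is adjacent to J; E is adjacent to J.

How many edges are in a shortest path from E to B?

Distance 0: E.
Distance 1: A, G, I, J.
Distance 2: B, C, D, F, H, K — contains B.

2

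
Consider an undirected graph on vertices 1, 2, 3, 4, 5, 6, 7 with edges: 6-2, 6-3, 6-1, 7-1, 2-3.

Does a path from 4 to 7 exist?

No

4 has no edges, so nothing is reachable from it.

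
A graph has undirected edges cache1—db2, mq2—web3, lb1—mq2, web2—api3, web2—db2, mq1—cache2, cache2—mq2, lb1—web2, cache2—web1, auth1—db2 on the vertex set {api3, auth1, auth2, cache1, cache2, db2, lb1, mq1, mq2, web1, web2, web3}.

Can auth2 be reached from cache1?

Explore from cache1.
Distance 1: reach db2.
Distance 2: reach auth1, web2.
Distance 3: reach api3, lb1.
Distance 4: reach mq2.
Distance 5: reach cache2, web3.
Distance 6: reach mq1, web1.
The search is exhausted without reaching auth2; it lies in a different component.

No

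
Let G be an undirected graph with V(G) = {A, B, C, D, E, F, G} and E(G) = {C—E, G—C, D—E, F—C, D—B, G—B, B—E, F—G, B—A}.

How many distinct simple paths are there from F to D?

8

F–C–E–B–D
F–C–E–D
F–C–G–B–D
F–C–G–B–E–D
F–G–B–D
F–G–B–E–D
F–G–C–E–B–D
F–G–C–E–D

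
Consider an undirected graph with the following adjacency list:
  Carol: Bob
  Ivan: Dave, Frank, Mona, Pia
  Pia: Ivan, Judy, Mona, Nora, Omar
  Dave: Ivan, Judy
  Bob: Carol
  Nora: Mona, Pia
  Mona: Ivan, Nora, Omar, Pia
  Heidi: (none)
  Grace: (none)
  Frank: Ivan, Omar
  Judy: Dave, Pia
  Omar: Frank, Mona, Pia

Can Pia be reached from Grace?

No

Grace has no edges, so nothing is reachable from it.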